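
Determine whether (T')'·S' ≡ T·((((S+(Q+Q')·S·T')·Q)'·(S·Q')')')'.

Yes

E1: (T')'·S'
    = T·S'   — double negation
E2: T·((((S+(Q+Q')·S·T')·Q)'·(S·Q')')')'
    = T·((((S+S·T')·Q)'·(S·Q')')')'   — complement / identity
    = T·((S+S·T')·Q+S·Q')'   — De Morgan
    = T·(S·Q+S·Q')'   — absorption
    = T·S'   — distribution
Both reduce to T·S', so they are equivalent.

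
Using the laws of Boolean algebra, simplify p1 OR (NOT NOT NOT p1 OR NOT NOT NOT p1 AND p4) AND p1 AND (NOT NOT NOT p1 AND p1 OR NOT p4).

p1 OR (NOT NOT NOT p1 OR NOT NOT NOT p1 AND p4) AND p1 AND (NOT NOT NOT p1 AND p1 OR NOT p4)
= p1 OR NOT NOT NOT p1 AND p1 AND (NOT NOT NOT p1 AND p1 OR NOT p4)
= p1 OR NOT NOT NOT p1 AND p1
= p1 OR NOT p1 AND p1
= p1

p1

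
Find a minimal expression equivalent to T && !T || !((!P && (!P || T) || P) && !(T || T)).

T && !T || !((!P && (!P || T) || P) && !(T || T))
= T && !T || !((!P || P) && !(T || T))   (absorption)
= T && !T || !!(T || T)   (complement / identity)
= T && !T || T || T   (double negation)
= T && !T || T   (idempotence)
= T   (complement / identity)

T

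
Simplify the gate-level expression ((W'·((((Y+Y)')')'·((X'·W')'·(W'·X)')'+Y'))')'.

((W'·((((Y+Y)')')'·((X'·W')'·(W'·X)')'+Y'))')'
= ((W'·(((Y')')'·((X'·W')'·(W'·X)')'+Y'))')'   — idempotence
= ((W'·(((Y')')'·(X'·W'+W'·X)+Y'))')'   — De Morgan
= ((W'·(((Y')')'·W'+Y'))')'   — distribution
= W'·(((Y')')'·W'+Y')   — double negation
= W'·(Y'·W'+Y')   — double negation
= W'·Y'   — absorption

W'·Y'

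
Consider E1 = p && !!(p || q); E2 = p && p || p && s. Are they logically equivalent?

E1: p && !!(p || q)
    = p && (p || q)   — double negation
    = p   — absorption
E2: p && p || p && s
    = p && (p || s)   — distribution
    = p   — absorption
Both reduce to p, so they are equivalent.

Yes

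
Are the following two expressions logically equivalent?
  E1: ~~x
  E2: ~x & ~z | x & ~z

No

E1: ~~x
    = x   [double negation]
E2: ~x & ~z | x & ~z
    = ~z   [distribution]
These differ: at x=0, z=0, E1 = 0 but E2 = 1.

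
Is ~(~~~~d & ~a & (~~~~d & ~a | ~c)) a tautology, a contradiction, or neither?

neither

~(~~~~d & ~a & (~~~~d & ~a | ~c))
= ~(~~~~d & ~a)   — absorption
= ~~~d | a   — De Morgan
= ~d | a   — double negation
This depends on a, d, so it is not a constant.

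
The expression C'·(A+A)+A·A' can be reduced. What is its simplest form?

C'·(A+A)+A·A'
= C'·(A+A)   (complement / identity)
= C'·A   (idempotence)

C'·A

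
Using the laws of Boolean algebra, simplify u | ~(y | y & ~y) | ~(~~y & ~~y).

u | ~(y | y & ~y) | ~(~~y & ~~y)
= u | ~(y | y & ~y) | ~y | ~y
= u | ~(y | y & ~y) | ~y
= u | ~y | ~y
= u | ~y

u | ~y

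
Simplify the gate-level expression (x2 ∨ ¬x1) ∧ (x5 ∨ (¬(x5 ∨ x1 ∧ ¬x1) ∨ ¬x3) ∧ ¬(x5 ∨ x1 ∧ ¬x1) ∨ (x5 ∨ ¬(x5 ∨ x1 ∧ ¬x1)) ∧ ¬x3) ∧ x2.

(x2 ∨ ¬x1) ∧ (x5 ∨ (¬(x5 ∨ x1 ∧ ¬x1) ∨ ¬x3) ∧ ¬(x5 ∨ x1 ∧ ¬x1) ∨ (x5 ∨ ¬(x5 ∨ x1 ∧ ¬x1)) ∧ ¬x3) ∧ x2
= (x2 ∨ ¬x1) ∧ (x5 ∨ ¬(x5 ∨ x1 ∧ ¬x1) ∨ (x5 ∨ ¬(x5 ∨ x1 ∧ ¬x1)) ∧ ¬x3) ∧ x2   — absorption
= (x2 ∨ ¬x1) ∧ (x5 ∨ ¬(x5 ∨ x1 ∧ ¬x1)) ∧ x2   — absorption
= (x2 ∨ ¬x1) ∧ (x5 ∨ ¬x5) ∧ x2   — complement / identity
= (x2 ∨ ¬x1) ∧ x2   — complement / identity
= x2   — absorption

x2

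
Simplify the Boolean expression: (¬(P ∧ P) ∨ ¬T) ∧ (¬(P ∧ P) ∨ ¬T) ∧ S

(¬P ∨ ¬T) ∧ S

(¬(P ∧ P) ∨ ¬T) ∧ (¬(P ∧ P) ∨ ¬T) ∧ S
= (¬(P ∧ P) ∨ ¬T) ∧ S   — idempotence
= (¬P ∨ ¬T) ∧ S   — idempotence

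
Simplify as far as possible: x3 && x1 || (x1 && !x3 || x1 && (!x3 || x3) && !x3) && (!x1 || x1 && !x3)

x1

x3 && x1 || (x1 && !x3 || x1 && (!x3 || x3) && !x3) && (!x1 || x1 && !x3)
= x3 && x1 || (x1 && !x3 || x1 && !x3) && (!x1 || x1 && !x3)   [complement / identity]
= x3 && x1 || x1 && !x3 || x1 && !x3 && !x1   [distribution]
= x3 && x1 || x1 && !x3   [absorption]
= x1   [distribution]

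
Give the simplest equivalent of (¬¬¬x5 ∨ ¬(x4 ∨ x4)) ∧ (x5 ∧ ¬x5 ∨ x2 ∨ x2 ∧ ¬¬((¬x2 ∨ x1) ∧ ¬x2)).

(¬x5 ∨ ¬x4) ∧ x2

(¬¬¬x5 ∨ ¬(x4 ∨ x4)) ∧ (x5 ∧ ¬x5 ∨ x2 ∨ x2 ∧ ¬¬((¬x2 ∨ x1) ∧ ¬x2))
= (¬¬¬x5 ∨ ¬(x4 ∨ x4)) ∧ (x2 ∨ x2 ∧ ¬¬((¬x2 ∨ x1) ∧ ¬x2))
= (¬x5 ∨ ¬(x4 ∨ x4)) ∧ (x2 ∨ x2 ∧ ¬¬((¬x2 ∨ x1) ∧ ¬x2))
= (¬x5 ∨ ¬x4) ∧ (x2 ∨ x2 ∧ ¬¬((¬x2 ∨ x1) ∧ ¬x2))
= (¬x5 ∨ ¬x4) ∧ (x2 ∨ x2 ∧ ¬¬¬x2)
= (¬x5 ∨ ¬x4) ∧ (x2 ∨ x2 ∧ ¬x2)
= (¬x5 ∨ ¬x4) ∧ x2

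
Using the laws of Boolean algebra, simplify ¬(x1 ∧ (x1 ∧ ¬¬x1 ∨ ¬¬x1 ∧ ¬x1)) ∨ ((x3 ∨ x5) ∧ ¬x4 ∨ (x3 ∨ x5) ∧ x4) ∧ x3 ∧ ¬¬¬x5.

¬(x1 ∧ (x1 ∧ ¬¬x1 ∨ ¬¬x1 ∧ ¬x1)) ∨ ((x3 ∨ x5) ∧ ¬x4 ∨ (x3 ∨ x5) ∧ x4) ∧ x3 ∧ ¬¬¬x5
= ¬(x1 ∧ (x1 ∧ ¬¬x1 ∨ ¬¬x1 ∧ ¬x1)) ∨ (x3 ∨ x5) ∧ x3 ∧ ¬¬¬x5
= ¬(x1 ∧ ¬¬x1) ∨ (x3 ∨ x5) ∧ x3 ∧ ¬¬¬x5
= ¬(x1 ∧ ¬¬x1) ∨ (x3 ∨ x5) ∧ x3 ∧ ¬x5
= ¬(x1 ∧ ¬¬x1) ∨ x3 ∧ ¬x5
= ¬(x1 ∧ x1) ∨ x3 ∧ ¬x5
= ¬x1 ∨ x3 ∧ ¬x5

¬x1 ∨ x3 ∧ ¬x5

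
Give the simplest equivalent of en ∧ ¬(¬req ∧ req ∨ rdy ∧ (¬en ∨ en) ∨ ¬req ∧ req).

en ∧ ¬(¬req ∧ req ∨ rdy ∧ (¬en ∨ en) ∨ ¬req ∧ req)
= en ∧ ¬(¬req ∧ req ∨ rdy ∧ (¬en ∨ en))
= en ∧ ¬(rdy ∧ (¬en ∨ en))
= en ∧ ¬rdy

en ∧ ¬rdy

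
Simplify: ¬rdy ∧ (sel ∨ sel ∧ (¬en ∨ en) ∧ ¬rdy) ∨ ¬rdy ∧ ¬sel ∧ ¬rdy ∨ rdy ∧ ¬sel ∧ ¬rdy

¬rdy ∧ (sel ∨ sel ∧ (¬en ∨ en) ∧ ¬rdy) ∨ ¬rdy ∧ ¬sel ∧ ¬rdy ∨ rdy ∧ ¬sel ∧ ¬rdy
= ¬rdy ∧ (sel ∨ sel ∧ ¬rdy) ∨ ¬rdy ∧ ¬sel ∧ ¬rdy ∨ rdy ∧ ¬sel ∧ ¬rdy   — complement / identity
= ¬rdy ∧ (sel ∨ sel ∧ ¬rdy) ∨ ¬sel ∧ ¬rdy   — distribution
= ¬rdy ∧ sel ∨ ¬sel ∧ ¬rdy   — absorption
= ¬rdy   — distribution

¬rdy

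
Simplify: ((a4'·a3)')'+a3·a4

a3

((a4'·a3)')'+a3·a4
= a4'·a3+a3·a4   [double negation]
= a3·(a4'+a4)   [distribution]
= a3   [complement / identity]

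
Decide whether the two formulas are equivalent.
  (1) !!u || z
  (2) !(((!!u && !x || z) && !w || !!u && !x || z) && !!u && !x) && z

No

E1: !!u || z
    = u || z
E2: !(((!!u && !x || z) && !w || !!u && !x || z) && !!u && !x) && z
    = !((!!u && !x || z) && !!u && !x) && z
    = !(!!u && !x) && z
    = (!u || x) && z
These differ: at u=1, w=0, x=0, z=0, E1 = 1 but E2 = 0.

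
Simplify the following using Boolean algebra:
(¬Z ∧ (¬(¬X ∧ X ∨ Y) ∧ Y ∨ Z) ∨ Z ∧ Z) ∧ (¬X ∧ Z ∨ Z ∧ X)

(¬Z ∧ (¬(¬X ∧ X ∨ Y) ∧ Y ∨ Z) ∨ Z ∧ Z) ∧ (¬X ∧ Z ∨ Z ∧ X)
= (¬Z ∧ (¬Y ∧ Y ∨ Z) ∨ Z ∧ Z) ∧ (¬X ∧ Z ∨ Z ∧ X)   — complement / identity
= (¬Z ∧ Z ∨ Z ∧ Z) ∧ (¬X ∧ Z ∨ Z ∧ X)   — complement / identity
= (¬Z ∧ Z ∨ Z ∧ Z) ∧ Z   — distribution
= Z ∧ Z   — distribution
= Z   — idempotence

Z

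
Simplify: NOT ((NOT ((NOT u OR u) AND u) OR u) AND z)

NOT ((NOT ((NOT u OR u) AND u) OR u) AND z)
= NOT ((NOT u OR u) AND z)   — complement / identity
= NOT z   — complement / identity

NOT z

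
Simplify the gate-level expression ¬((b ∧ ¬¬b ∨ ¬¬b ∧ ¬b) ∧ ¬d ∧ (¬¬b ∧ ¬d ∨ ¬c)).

¬((b ∧ ¬¬b ∨ ¬¬b ∧ ¬b) ∧ ¬d ∧ (¬¬b ∧ ¬d ∨ ¬c))
= ¬(¬¬b ∧ ¬d ∧ (¬¬b ∧ ¬d ∨ ¬c))   (distribution)
= ¬(¬¬b ∧ ¬d)   (absorption)
= ¬b ∨ d   (De Morgan)

¬b ∨ d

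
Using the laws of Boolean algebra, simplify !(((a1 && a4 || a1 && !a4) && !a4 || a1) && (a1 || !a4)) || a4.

!(((a1 && a4 || a1 && !a4) && !a4 || a1) && (a1 || !a4)) || a4
= !((a1 && !a4 || a1) && (a1 || !a4)) || a4   [distribution]
= !(a1 && (a1 || !a4)) || a4   [absorption]
= !a1 || a4   [absorption]

!a1 || a4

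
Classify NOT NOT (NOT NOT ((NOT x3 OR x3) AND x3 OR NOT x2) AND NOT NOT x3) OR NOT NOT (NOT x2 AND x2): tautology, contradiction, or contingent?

contingent

NOT NOT (NOT NOT ((NOT x3 OR x3) AND x3 OR NOT x2) AND NOT NOT x3) OR NOT NOT (NOT x2 AND x2)
= NOT NOT (NOT NOT (x3 OR NOT x2) AND NOT NOT x3) OR NOT NOT (NOT x2 AND x2)   (complement / identity)
= NOT (NOT (x3 OR NOT x2) OR NOT x3) OR NOT NOT (NOT x2 AND x2)   (De Morgan)
= NOT (NOT (x3 OR NOT x2) OR NOT x3) OR NOT x2 AND x2   (double negation)
= (x3 OR NOT x2) AND x3 OR NOT x2 AND x2   (De Morgan)
= (x3 OR NOT x2) AND x3   (complement / identity)
= x3   (absorption)
This depends on x3, so it is not a constant.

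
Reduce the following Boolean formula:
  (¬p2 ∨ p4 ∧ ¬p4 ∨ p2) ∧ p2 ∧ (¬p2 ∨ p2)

(¬p2 ∨ p4 ∧ ¬p4 ∨ p2) ∧ p2 ∧ (¬p2 ∨ p2)
= (¬p2 ∨ p4 ∧ ¬p4 ∨ p2) ∧ p2   [complement / identity]
= (¬p2 ∨ p2) ∧ p2   [complement / identity]
= p2   [complement / identity]

p2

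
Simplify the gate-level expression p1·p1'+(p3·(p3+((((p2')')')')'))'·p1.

p3'·p1

p1·p1'+(p3·(p3+((((p2')')')')'))'·p1
= (p3·(p3+((((p2')')')')'))'·p1   [complement / identity]
= (p3·(p3+((p2')')'))'·p1   [double negation]
= (p3·(p3+p2'))'·p1   [double negation]
= p3'·p1   [absorption]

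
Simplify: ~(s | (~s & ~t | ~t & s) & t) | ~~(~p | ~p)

~s | ~p

~(s | (~s & ~t | ~t & s) & t) | ~~(~p | ~p)
= ~(s | (~s & ~t | ~t & s) & t) | ~p | ~p
= ~(s | ~t & t) | ~p | ~p
= ~(s | ~t & t) | ~p
= ~s | ~p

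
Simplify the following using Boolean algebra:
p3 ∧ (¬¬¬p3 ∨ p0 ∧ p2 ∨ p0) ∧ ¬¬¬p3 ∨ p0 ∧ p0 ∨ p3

p0 ∨ p3

p3 ∧ (¬¬¬p3 ∨ p0 ∧ p2 ∨ p0) ∧ ¬¬¬p3 ∨ p0 ∧ p0 ∨ p3
= p3 ∧ (¬¬¬p3 ∨ p0) ∧ ¬¬¬p3 ∨ p0 ∧ p0 ∨ p3   (absorption)
= p3 ∧ ¬¬¬p3 ∨ p0 ∧ p0 ∨ p3   (absorption)
= p3 ∧ ¬p3 ∨ p0 ∧ p0 ∨ p3   (double negation)
= p0 ∧ p0 ∨ p3   (complement / identity)
= p0 ∨ p3   (idempotence)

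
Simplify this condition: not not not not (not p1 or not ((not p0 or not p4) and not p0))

not not not not (not p1 or not ((not p0 or not p4) and not p0))
= not not (not p1 or not ((not p0 or not p4) and not p0))   [double negation]
= not p1 or not ((not p0 or not p4) and not p0)   [double negation]
= not p1 or not not p0   [absorption]
= not p1 or p0   [double negation]

not p1 or p0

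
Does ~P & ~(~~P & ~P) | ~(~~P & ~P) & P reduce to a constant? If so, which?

yes, True

~P & ~(~~P & ~P) | ~(~~P & ~P) & P
= ~(~~P & ~P)
= ~P | P
= 1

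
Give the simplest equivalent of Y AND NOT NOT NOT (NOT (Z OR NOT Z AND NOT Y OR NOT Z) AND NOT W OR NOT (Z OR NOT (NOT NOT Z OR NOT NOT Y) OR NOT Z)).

Y

Y AND NOT NOT NOT (NOT (Z OR NOT Z AND NOT Y OR NOT Z) AND NOT W OR NOT (Z OR NOT (NOT NOT Z OR NOT NOT Y) OR NOT Z))
= Y AND NOT NOT NOT (NOT (Z OR NOT Z AND NOT Y OR NOT Z) AND NOT W OR NOT (Z OR NOT Z AND NOT Y OR NOT Z))   (De Morgan)
= Y AND NOT NOT NOT NOT (Z OR NOT Z AND NOT Y OR NOT Z)   (absorption)
= Y AND NOT NOT (Z OR NOT Z AND NOT Y OR NOT Z)   (double negation)
= Y AND (Z OR NOT Z AND NOT Y OR NOT Z)   (double negation)
= Y AND (Z OR NOT Z)   (absorption)
= Y   (complement / identity)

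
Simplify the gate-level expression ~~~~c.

~~~~c
= ~~c   [double negation]
= c   [double negation]

c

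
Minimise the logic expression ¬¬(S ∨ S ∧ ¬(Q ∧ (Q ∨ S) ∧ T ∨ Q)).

¬¬(S ∨ S ∧ ¬(Q ∧ (Q ∨ S) ∧ T ∨ Q))
= ¬¬(S ∨ S ∧ ¬(Q ∧ T ∨ Q))
= ¬¬(S ∨ S ∧ ¬Q)
= S ∨ S ∧ ¬Q
= S

S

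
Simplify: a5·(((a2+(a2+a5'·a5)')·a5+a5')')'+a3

a5+a3

a5·(((a2+(a2+a5'·a5)')·a5+a5')')'+a3
= a5·(((a2+a2')·a5+a5')')'+a3   (complement / identity)
= a5·((a5+a5')')'+a3   (complement / identity)
= a5·(a5+a5')+a3   (double negation)
= a5+a3   (complement / identity)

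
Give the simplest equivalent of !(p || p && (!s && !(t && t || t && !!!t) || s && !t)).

!(p || p && (!s && !(t && t || t && !!!t) || s && !t))
= !(p || p && (!s && !(t && t || t && !t) || s && !t))   [double negation]
= !(p || p && (!s && !t || s && !t))   [distribution]
= !(p || p && !t)   [distribution]
= !p   [absorption]

!p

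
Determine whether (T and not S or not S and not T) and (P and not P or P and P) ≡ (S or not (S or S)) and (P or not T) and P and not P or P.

No

E1: (T and not S or not S and not T) and (P and not P or P and P)
    = (T and not S or not S and not T) and P   (distribution)
    = not S and P   (distribution)
E2: (S or not (S or S)) and (P or not T) and P and not P or P
    = (S or not S) and (P or not T) and P and not P or P   (idempotence)
    = (P or not T) and P and not P or P   (complement / identity)
    = P and not P or P   (absorption)
    = P   (complement / identity)
These differ: at P=1, S=1, T=0, E1 = 0 but E2 = 1.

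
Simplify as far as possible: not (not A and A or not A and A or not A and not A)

A

not (not A and A or not A and A or not A and not A)
= not (not A and A or not A and not A)   — complement / identity
= not not A   — distribution
= A   — double negation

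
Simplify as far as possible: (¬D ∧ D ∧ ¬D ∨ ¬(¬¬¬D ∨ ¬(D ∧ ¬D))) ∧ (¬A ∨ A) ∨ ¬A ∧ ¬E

¬A ∧ ¬E

(¬D ∧ D ∧ ¬D ∨ ¬(¬¬¬D ∨ ¬(D ∧ ¬D))) ∧ (¬A ∨ A) ∨ ¬A ∧ ¬E
= (¬D ∧ D ∧ ¬D ∨ ¬(¬D ∨ ¬(D ∧ ¬D))) ∧ (¬A ∨ A) ∨ ¬A ∧ ¬E   — double negation
= ¬D ∧ D ∧ ¬D ∨ ¬(¬D ∨ ¬(D ∧ ¬D)) ∨ ¬A ∧ ¬E   — complement / identity
= ¬D ∧ D ∧ ¬D ∨ D ∧ D ∧ ¬D ∨ ¬A ∧ ¬E   — De Morgan
= D ∧ ¬D ∨ ¬A ∧ ¬E   — distribution
= ¬A ∧ ¬E   — complement / identity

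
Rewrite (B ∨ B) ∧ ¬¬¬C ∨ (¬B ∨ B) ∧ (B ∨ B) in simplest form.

(B ∨ B) ∧ ¬¬¬C ∨ (¬B ∨ B) ∧ (B ∨ B)
= (B ∨ B) ∧ ¬¬¬C ∨ B ∨ B   [complement / identity]
= (B ∨ B) ∧ ¬C ∨ B ∨ B   [double negation]
= B ∨ B   [absorption]
= B   [idempotence]

B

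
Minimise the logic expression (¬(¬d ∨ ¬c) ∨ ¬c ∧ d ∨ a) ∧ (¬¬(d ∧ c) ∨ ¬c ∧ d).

(¬(¬d ∨ ¬c) ∨ ¬c ∧ d ∨ a) ∧ (¬¬(d ∧ c) ∨ ¬c ∧ d)
= (¬(¬d ∨ ¬c) ∨ ¬c ∧ d ∨ a) ∧ (d ∧ c ∨ ¬c ∧ d)   [double negation]
= (d ∧ c ∨ ¬c ∧ d ∨ a) ∧ (d ∧ c ∨ ¬c ∧ d)   [De Morgan]
= d ∧ c ∨ ¬c ∧ d   [absorption]
= d   [distribution]

d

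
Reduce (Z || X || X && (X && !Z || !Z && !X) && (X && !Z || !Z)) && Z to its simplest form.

Z

(Z || X || X && (X && !Z || !Z && !X) && (X && !Z || !Z)) && Z
= (Z || X || X && !Z && (X && !Z || !Z)) && Z   — distribution
= (Z || X || X && !Z) && Z   — absorption
= (Z || X) && Z   — absorption
= Z   — absorption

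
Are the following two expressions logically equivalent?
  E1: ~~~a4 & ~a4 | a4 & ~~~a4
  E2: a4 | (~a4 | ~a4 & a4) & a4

E1: ~~~a4 & ~a4 | a4 & ~~~a4
    = ~~~a4   (distribution)
    = ~a4   (double negation)
E2: a4 | (~a4 | ~a4 & a4) & a4
    = a4 | ~a4 & a4   (complement / identity)
    = a4   (complement / identity)
These differ: at a4=0, E1 = 1 but E2 = 0.

No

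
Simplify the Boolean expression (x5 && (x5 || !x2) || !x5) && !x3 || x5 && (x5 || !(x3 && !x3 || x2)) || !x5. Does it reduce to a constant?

(x5 && (x5 || !x2) || !x5) && !x3 || x5 && (x5 || !(x3 && !x3 || x2)) || !x5
= (x5 && (x5 || !x2) || !x5) && !x3 || x5 && (x5 || !x2) || !x5   (complement / identity)
= x5 && (x5 || !x2) || !x5   (absorption)
= x5 || !x5   (absorption)
= true   (complement)

true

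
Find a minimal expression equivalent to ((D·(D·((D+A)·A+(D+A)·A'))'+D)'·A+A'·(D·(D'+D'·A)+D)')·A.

D'·A

((D·(D·((D+A)·A+(D+A)·A'))'+D)'·A+A'·(D·(D'+D'·A)+D)')·A
= ((D·(D·(D+A))'+D)'·A+A'·(D·(D'+D'·A)+D)')·A   — distribution
= ((D·(D·(D+A))'+D)'·A+A'·(D·D'+D)')·A   — absorption
= ((D·D'+D)'·A+A'·(D·D'+D)')·A   — absorption
= (D·D'+D)'·A   — distribution
= D'·A   — complement / identity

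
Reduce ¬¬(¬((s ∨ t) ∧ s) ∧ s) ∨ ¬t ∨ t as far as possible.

True

¬¬(¬((s ∨ t) ∧ s) ∧ s) ∨ ¬t ∨ t
= ¬((s ∨ t) ∧ s) ∧ s ∨ ¬t ∨ t   (double negation)
= ¬s ∧ s ∨ ¬t ∨ t   (absorption)
= ¬t ∨ t   (complement / identity)
= True   (complement)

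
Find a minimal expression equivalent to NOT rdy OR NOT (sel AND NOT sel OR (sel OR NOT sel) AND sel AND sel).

NOT rdy OR NOT sel

NOT rdy OR NOT (sel AND NOT sel OR (sel OR NOT sel) AND sel AND sel)
= NOT rdy OR NOT (sel AND NOT sel OR sel AND sel)   (complement / identity)
= NOT rdy OR NOT (sel AND NOT sel OR sel)   (idempotence)
= NOT rdy OR NOT sel   (complement / identity)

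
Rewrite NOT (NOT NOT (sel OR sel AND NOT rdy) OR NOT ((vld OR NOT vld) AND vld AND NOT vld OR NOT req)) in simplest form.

NOT (NOT NOT (sel OR sel AND NOT rdy) OR NOT ((vld OR NOT vld) AND vld AND NOT vld OR NOT req))
= NOT (NOT NOT sel OR NOT ((vld OR NOT vld) AND vld AND NOT vld OR NOT req))
= NOT (NOT NOT sel OR NOT (vld AND NOT vld OR NOT req))
= NOT sel AND (vld AND NOT vld OR NOT req)
= NOT sel AND NOT req

NOT sel AND NOT req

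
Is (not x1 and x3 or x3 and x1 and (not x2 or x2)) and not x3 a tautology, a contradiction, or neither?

contradiction

(not x1 and x3 or x3 and x1 and (not x2 or x2)) and not x3
= (not x1 and x3 or x3 and x1) and not x3   (complement / identity)
= x3 and not x3   (distribution)
= False   (complement)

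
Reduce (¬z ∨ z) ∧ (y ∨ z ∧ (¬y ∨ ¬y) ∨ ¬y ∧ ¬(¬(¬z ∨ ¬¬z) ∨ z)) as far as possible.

True

(¬z ∨ z) ∧ (y ∨ z ∧ (¬y ∨ ¬y) ∨ ¬y ∧ ¬(¬(¬z ∨ ¬¬z) ∨ z))
= (¬z ∨ z) ∧ (y ∨ z ∧ (¬y ∨ ¬y) ∨ ¬y ∧ ¬(z ∧ ¬z ∨ z))   [De Morgan]
= (¬z ∨ z) ∧ (y ∨ z ∧ ¬y ∨ ¬y ∧ ¬(z ∧ ¬z ∨ z))   [idempotence]
= (¬z ∨ z) ∧ (y ∨ z ∧ ¬y ∨ ¬y ∧ ¬z)   [complement / identity]
= (¬z ∨ z) ∧ (y ∨ ¬y)   [distribution]
= y ∨ ¬y   [complement / identity]
= True   [complement]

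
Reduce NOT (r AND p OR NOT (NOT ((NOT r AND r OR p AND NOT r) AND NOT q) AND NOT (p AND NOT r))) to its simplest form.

NOT p

NOT (r AND p OR NOT (NOT ((NOT r AND r OR p AND NOT r) AND NOT q) AND NOT (p AND NOT r)))
= NOT (r AND p OR NOT (NOT (p AND NOT r AND NOT q) AND NOT (p AND NOT r)))   (complement / identity)
= NOT (r AND p OR p AND NOT r AND NOT q OR p AND NOT r)   (De Morgan)
= NOT (r AND p OR p AND NOT r)   (absorption)
= NOT p   (distribution)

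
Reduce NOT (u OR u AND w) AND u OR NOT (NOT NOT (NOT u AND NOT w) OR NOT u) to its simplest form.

u

NOT (u OR u AND w) AND u OR NOT (NOT NOT (NOT u AND NOT w) OR NOT u)
= NOT u AND u OR NOT (NOT NOT (NOT u AND NOT w) OR NOT u)   [absorption]
= NOT u AND u OR NOT (NOT u AND NOT w OR NOT u)   [double negation]
= NOT (NOT u AND NOT w OR NOT u)   [complement / identity]
= NOT NOT u   [absorption]
= u   [double negation]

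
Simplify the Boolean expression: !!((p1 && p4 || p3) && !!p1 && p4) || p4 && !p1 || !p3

p4 || !p3

!!((p1 && p4 || p3) && !!p1 && p4) || p4 && !p1 || !p3
= !!((p1 && p4 || p3) && p1 && p4) || p4 && !p1 || !p3
= !!(p1 && p4) || p4 && !p1 || !p3
= p1 && p4 || p4 && !p1 || !p3
= p4 || !p3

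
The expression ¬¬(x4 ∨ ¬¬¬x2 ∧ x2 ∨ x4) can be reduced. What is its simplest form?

x4

¬¬(x4 ∨ ¬¬¬x2 ∧ x2 ∨ x4)
= ¬¬(x4 ∨ ¬x2 ∧ x2 ∨ x4)   (double negation)
= ¬¬(x4 ∨ x4)   (complement / identity)
= ¬¬x4   (idempotence)
= x4   (double negation)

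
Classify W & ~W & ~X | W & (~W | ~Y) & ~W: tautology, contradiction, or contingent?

W & ~W & ~X | W & (~W | ~Y) & ~W
= W & ~W & ~X | W & ~W   [absorption]
= W & ~W   [absorption]
= 0   [complement]

contradiction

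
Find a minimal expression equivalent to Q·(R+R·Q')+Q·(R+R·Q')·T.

Q·(R+R·Q')+Q·(R+R·Q')·T
= Q·(R+R·Q')   — absorption
= Q·R   — absorption

Q·R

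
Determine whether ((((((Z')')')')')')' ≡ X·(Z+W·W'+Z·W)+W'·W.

E1: ((((((Z')')')')')')'
    = ((((Z')')')')'   [double negation]
    = ((Z')')'   [double negation]
    = Z'   [double negation]
E2: X·(Z+W·W'+Z·W)+W'·W
    = X·(Z+Z·W)+W'·W   [complement / identity]
    = X·Z+W'·W   [absorption]
    = X·Z   [complement / identity]
These differ: at W=0, X=0, Z=0, E1 = 1 but E2 = 0.

No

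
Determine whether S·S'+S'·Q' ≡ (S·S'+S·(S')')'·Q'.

E1: S·S'+S'·Q'
    = S'·Q'   (complement / identity)
E2: (S·S'+S·(S')')'·Q'
    = (S·S'+S·S)'·Q'   (double negation)
    = S'·Q'   (distribution)
Both reduce to S'·Q', so they are equivalent.

Yes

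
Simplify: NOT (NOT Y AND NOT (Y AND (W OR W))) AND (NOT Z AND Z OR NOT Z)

Y AND NOT Z

NOT (NOT Y AND NOT (Y AND (W OR W))) AND (NOT Z AND Z OR NOT Z)
= (Y OR Y AND (W OR W)) AND (NOT Z AND Z OR NOT Z)
= (Y OR Y AND (W OR W)) AND NOT Z
= (Y OR Y AND W) AND NOT Z
= Y AND NOT Z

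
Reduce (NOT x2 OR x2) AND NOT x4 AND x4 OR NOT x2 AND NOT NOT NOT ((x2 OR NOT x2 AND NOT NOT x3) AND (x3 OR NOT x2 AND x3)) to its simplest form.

(NOT x2 OR x2) AND NOT x4 AND x4 OR NOT x2 AND NOT NOT NOT ((x2 OR NOT x2 AND NOT NOT x3) AND (x3 OR NOT x2 AND x3))
= (NOT x2 OR x2) AND NOT x4 AND x4 OR NOT x2 AND NOT NOT NOT ((x2 OR NOT x2 AND x3) AND (x3 OR NOT x2 AND x3))   (double negation)
= NOT x4 AND x4 OR NOT x2 AND NOT NOT NOT ((x2 OR NOT x2 AND x3) AND (x3 OR NOT x2 AND x3))   (complement / identity)
= NOT x4 AND x4 OR NOT x2 AND NOT NOT NOT (NOT x2 AND x3 OR x2 AND x3)   (distribution)
= NOT x2 AND NOT NOT NOT (NOT x2 AND x3 OR x2 AND x3)   (complement / identity)
= NOT x2 AND NOT (NOT x2 AND x3 OR x2 AND x3)   (double negation)
= NOT x2 AND NOT x3   (distribution)

NOT x2 AND NOT x3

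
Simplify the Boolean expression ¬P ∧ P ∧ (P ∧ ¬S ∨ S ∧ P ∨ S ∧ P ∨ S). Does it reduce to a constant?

¬P ∧ P ∧ (P ∧ ¬S ∨ S ∧ P ∨ S ∧ P ∨ S)
= ¬P ∧ P ∧ (P ∧ ¬S ∨ S ∧ P ∨ S)
= ¬P ∧ P ∧ (P ∨ S)
= ¬P ∧ P
= False

False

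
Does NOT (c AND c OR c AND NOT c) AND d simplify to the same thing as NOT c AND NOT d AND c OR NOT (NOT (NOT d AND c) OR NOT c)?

E1: NOT (c AND c OR c AND NOT c) AND d
    = NOT c AND d   — distribution
E2: NOT c AND NOT d AND c OR NOT (NOT (NOT d AND c) OR NOT c)
    = NOT c AND NOT d AND c OR NOT d AND c AND c   — De Morgan
    = NOT d AND c   — distribution
These differ: at c=1, d=0, E1 = 0 but E2 = 1.

No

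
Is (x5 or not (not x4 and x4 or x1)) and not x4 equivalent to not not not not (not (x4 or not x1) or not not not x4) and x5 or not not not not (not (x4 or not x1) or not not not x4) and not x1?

E1: (x5 or not (not x4 and x4 or x1)) and not x4
    = (x5 or not x1) and not x4   (complement / identity)
E2: not not not not (not (x4 or not x1) or not not not x4) and x5 or not not not not (not (x4 or not x1) or not not not x4) and not x1
    = (x5 or not x1) and not not not not (not (x4 or not x1) or not not not x4)   (distribution)
    = (x5 or not x1) and not not not ((x4 or not x1) and not not x4)   (De Morgan)
    = (x5 or not x1) and not not not ((x4 or not x1) and x4)   (double negation)
    = (x5 or not x1) and not ((x4 or not x1) and x4)   (double negation)
    = (x5 or not x1) and not x4   (absorption)
Both reduce to (x5 or not x1) and not x4, so they are equivalent.

Yes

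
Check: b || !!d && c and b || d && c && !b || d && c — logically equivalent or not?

E1: b || !!d && c
    = b || d && c   — double negation
E2: b || d && c && !b || d && c
    = b || d && c   — absorption
Both reduce to b || d && c, so they are equivalent.

Yes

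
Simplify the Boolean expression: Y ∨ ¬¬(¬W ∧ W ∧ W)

Y

Y ∨ ¬¬(¬W ∧ W ∧ W)
= Y ∨ ¬¬(¬W ∧ W)   — idempotence
= Y ∨ ¬W ∧ W   — double negation
= Y   — complement / identity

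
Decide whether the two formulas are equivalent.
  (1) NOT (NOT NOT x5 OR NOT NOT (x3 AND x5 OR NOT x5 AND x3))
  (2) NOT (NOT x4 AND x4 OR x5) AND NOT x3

E1: NOT (NOT NOT x5 OR NOT NOT (x3 AND x5 OR NOT x5 AND x3))
    = NOT (NOT NOT x5 OR NOT NOT x3)   [distribution]
    = NOT x5 AND NOT x3   [De Morgan]
E2: NOT (NOT x4 AND x4 OR x5) AND NOT x3
    = NOT x5 AND NOT x3   [complement / identity]
Both reduce to NOT x5 AND NOT x3, so they are equivalent.

Yes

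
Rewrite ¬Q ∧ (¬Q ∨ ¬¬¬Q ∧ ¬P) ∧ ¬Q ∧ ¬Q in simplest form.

¬Q ∧ (¬Q ∨ ¬¬¬Q ∧ ¬P) ∧ ¬Q ∧ ¬Q
= ¬Q ∧ (¬Q ∨ ¬Q ∧ ¬P) ∧ ¬Q ∧ ¬Q   — double negation
= ¬Q ∧ ¬Q ∧ ¬Q ∧ ¬Q   — absorption
= ¬Q ∧ ¬Q   — idempotence
= ¬Q   — idempotence

¬Q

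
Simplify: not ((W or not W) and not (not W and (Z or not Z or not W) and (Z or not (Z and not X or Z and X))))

not W

not ((W or not W) and not (not W and (Z or not Z or not W) and (Z or not (Z and not X or Z and X))))
= not not (not W and (Z or not Z or not W) and (Z or not (Z and not X or Z and X)))   [complement / identity]
= not not (not W and (Z or not Z or not W) and (Z or not Z))   [distribution]
= not W and (Z or not Z or not W) and (Z or not Z)   [double negation]
= not W and (Z or not Z)   [absorption]
= not W   [complement / identity]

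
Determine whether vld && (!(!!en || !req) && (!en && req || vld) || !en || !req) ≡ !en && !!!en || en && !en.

No

E1: vld && (!(!!en || !req) && (!en && req || vld) || !en || !req)
    = vld && (!en && req && (!en && req || vld) || !en || !req)   — De Morgan
    = vld && (!en && req || !en || !req)   — absorption
    = vld && (!en || !req)   — absorption
E2: !en && !!!en || en && !en
    = !en && !en || en && !en   — double negation
    = !en   — distribution
These differ: at en=0, req=0, vld=0, E1 = 0 but E2 = 1.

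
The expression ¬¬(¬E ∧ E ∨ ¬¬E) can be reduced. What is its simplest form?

E

¬¬(¬E ∧ E ∨ ¬¬E)
= ¬¬¬¬E
= ¬¬E
= E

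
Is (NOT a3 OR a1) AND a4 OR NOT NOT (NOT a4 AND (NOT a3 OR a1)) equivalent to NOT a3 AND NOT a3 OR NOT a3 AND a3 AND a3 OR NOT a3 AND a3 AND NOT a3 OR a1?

Yes

E1: (NOT a3 OR a1) AND a4 OR NOT NOT (NOT a4 AND (NOT a3 OR a1))
    = (NOT a3 OR a1) AND a4 OR NOT a4 AND (NOT a3 OR a1)
    = NOT a3 OR a1
E2: NOT a3 AND NOT a3 OR NOT a3 AND a3 AND a3 OR NOT a3 AND a3 AND NOT a3 OR a1
    = NOT a3 AND NOT a3 OR NOT a3 AND a3 OR a1
    = NOT a3 OR a1
Both reduce to NOT a3 OR a1, so they are equivalent.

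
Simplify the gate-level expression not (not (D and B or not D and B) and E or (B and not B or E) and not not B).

not (not (D and B or not D and B) and E or (B and not B or E) and not not B)
= not (not B and E or (B and not B or E) and not not B)   [distribution]
= not (not B and E or E and not not B)   [complement / identity]
= not (not B and E or E and B)   [double negation]
= not E   [distribution]

not E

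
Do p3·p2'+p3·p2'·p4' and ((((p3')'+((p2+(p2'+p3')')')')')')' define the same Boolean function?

No

E1: p3·p2'+p3·p2'·p4'
    = p3·p2'   — absorption
E2: ((((p3')'+((p2+(p2'+p3')')')')')')'
    = ((((p3')'+((p2+p2·p3)')')')')'   — De Morgan
    = ((p3'·(p2+p2·p3)')')'   — De Morgan
    = ((p3'·p2')')'   — absorption
    = p3'·p2'   — double negation
These differ: at p2=0, p3=0, p4=0, E1 = 0 but E2 = 1.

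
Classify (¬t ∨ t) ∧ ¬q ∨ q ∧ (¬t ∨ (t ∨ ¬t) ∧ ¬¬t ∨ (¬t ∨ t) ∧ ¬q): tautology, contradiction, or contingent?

tautology

(¬t ∨ t) ∧ ¬q ∨ q ∧ (¬t ∨ (t ∨ ¬t) ∧ ¬¬t ∨ (¬t ∨ t) ∧ ¬q)
= (¬t ∨ t) ∧ ¬q ∨ q ∧ (¬t ∨ (t ∨ ¬t) ∧ t ∨ (¬t ∨ t) ∧ ¬q)   — double negation
= (¬t ∨ t) ∧ ¬q ∨ q ∧ (¬t ∨ t ∨ (¬t ∨ t) ∧ ¬q)   — complement / identity
= (¬t ∨ t) ∧ ¬q ∨ q ∧ (¬t ∨ t)   — absorption
= ¬t ∨ t   — distribution
= True   — complement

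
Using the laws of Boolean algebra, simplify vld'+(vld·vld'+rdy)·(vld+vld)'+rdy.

vld'+(vld·vld'+rdy)·(vld+vld)'+rdy
= vld'+rdy·(vld+vld)'+rdy   — complement / identity
= vld'+rdy·vld'+rdy   — idempotence
= vld'+rdy   — absorption

vld'+rdy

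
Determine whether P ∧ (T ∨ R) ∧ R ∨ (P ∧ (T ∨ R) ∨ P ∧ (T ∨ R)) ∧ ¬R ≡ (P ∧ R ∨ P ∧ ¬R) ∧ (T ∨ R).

E1: P ∧ (T ∨ R) ∧ R ∨ (P ∧ (T ∨ R) ∨ P ∧ (T ∨ R)) ∧ ¬R
    = P ∧ (T ∨ R) ∧ R ∨ P ∧ (T ∨ R) ∧ ¬R   [idempotence]
    = P ∧ (T ∨ R)   [distribution]
E2: (P ∧ R ∨ P ∧ ¬R) ∧ (T ∨ R)
    = P ∧ (T ∨ R)   [distribution]
Both reduce to P ∧ (T ∨ R), so they are equivalent.

Yes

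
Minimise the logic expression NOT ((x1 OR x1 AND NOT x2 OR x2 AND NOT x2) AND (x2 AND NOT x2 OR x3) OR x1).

NOT x1

NOT ((x1 OR x1 AND NOT x2 OR x2 AND NOT x2) AND (x2 AND NOT x2 OR x3) OR x1)
= NOT ((x1 OR x2 AND NOT x2) AND (x2 AND NOT x2 OR x3) OR x1)   [absorption]
= NOT (x2 AND NOT x2 OR x1 AND x3 OR x1)   [distribution]
= NOT (x1 AND x3 OR x1)   [complement / identity]
= NOT x1   [absorption]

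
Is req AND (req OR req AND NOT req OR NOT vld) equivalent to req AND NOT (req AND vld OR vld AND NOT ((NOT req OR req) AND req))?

No

E1: req AND (req OR req AND NOT req OR NOT vld)
    = req AND (req OR NOT vld)   — complement / identity
    = req   — absorption
E2: req AND NOT (req AND vld OR vld AND NOT ((NOT req OR req) AND req))
    = req AND NOT (req AND vld OR vld AND NOT req)   — complement / identity
    = req AND NOT vld   — distribution
These differ: at req=1, vld=1, E1 = 1 but E2 = 0.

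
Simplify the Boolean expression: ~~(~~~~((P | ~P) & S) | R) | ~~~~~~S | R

~~(~~~~((P | ~P) & S) | R) | ~~~~~~S | R
= ~~(~~~~((P | ~P) & S) | R) | ~~~~S | R   [double negation]
= ~~~~((P | ~P) & S) | R | ~~~~S | R   [double negation]
= ~~~~S | R | ~~~~S | R   [complement / identity]
= ~~~~S | R   [idempotence]
= ~~S | R   [double negation]
= S | R   [double negation]

S | R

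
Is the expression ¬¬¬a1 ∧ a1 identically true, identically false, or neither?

¬¬¬a1 ∧ a1
= ¬a1 ∧ a1   [double negation]
= False   [complement]

identically false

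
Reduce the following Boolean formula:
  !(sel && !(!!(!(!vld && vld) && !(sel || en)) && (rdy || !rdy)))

!(sel && !(!!(!(!vld && vld) && !(sel || en)) && (rdy || !rdy)))
= !(sel && !(!(!vld && vld || sel || en) && (rdy || !rdy)))   — De Morgan
= !(sel && !!(!vld && vld || sel || en))   — complement / identity
= !(sel && (!vld && vld || sel || en))   — double negation
= !(sel && (sel || en))   — complement / identity
= !sel   — absorption

!sel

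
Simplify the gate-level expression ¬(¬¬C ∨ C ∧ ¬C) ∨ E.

¬C ∨ E

¬(¬¬C ∨ C ∧ ¬C) ∨ E
= ¬¬¬C ∨ E
= ¬C ∨ E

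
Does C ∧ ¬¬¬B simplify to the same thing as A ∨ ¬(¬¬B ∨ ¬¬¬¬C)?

E1: C ∧ ¬¬¬B
    = C ∧ ¬B   [double negation]
E2: A ∨ ¬(¬¬B ∨ ¬¬¬¬C)
    = A ∨ ¬B ∧ ¬¬¬C   [De Morgan]
    = A ∨ ¬B ∧ ¬C   [double negation]
These differ: at A=1, B=0, C=0, E1 = 0 but E2 = 1.

No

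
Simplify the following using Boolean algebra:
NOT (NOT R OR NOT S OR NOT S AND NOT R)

R AND S

NOT (NOT R OR NOT S OR NOT S AND NOT R)
= NOT (NOT R OR NOT S)   [absorption]
= R AND S   [De Morgan]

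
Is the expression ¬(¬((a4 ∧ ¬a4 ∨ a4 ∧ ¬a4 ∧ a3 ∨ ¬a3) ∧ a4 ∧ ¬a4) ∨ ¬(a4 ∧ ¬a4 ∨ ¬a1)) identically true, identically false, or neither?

identically false

¬(¬((a4 ∧ ¬a4 ∨ a4 ∧ ¬a4 ∧ a3 ∨ ¬a3) ∧ a4 ∧ ¬a4) ∨ ¬(a4 ∧ ¬a4 ∨ ¬a1))
= ¬(¬((a4 ∧ ¬a4 ∨ ¬a3) ∧ a4 ∧ ¬a4) ∨ ¬(a4 ∧ ¬a4 ∨ ¬a1))   — absorption
= (a4 ∧ ¬a4 ∨ ¬a3) ∧ a4 ∧ ¬a4 ∧ (a4 ∧ ¬a4 ∨ ¬a1)   — De Morgan
= a4 ∧ ¬a4 ∧ (a4 ∧ ¬a4 ∨ ¬a1)   — absorption
= a4 ∧ ¬a4   — absorption
= False   — complement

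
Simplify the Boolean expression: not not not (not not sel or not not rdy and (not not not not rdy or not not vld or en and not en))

not not not (not not sel or not not rdy and (not not not not rdy or not not vld or en and not en))
= not not not (not not sel or not not rdy and (not not not not rdy or vld or en and not en))
= not not not (not not sel or not not rdy and (not not rdy or vld or en and not en))
= not (not not sel or not not rdy and (not not rdy or vld or en and not en))
= not (not not sel or not not rdy and (not not rdy or vld))
= not (not not sel or not not rdy)
= not sel and not rdy

not sel and not rdy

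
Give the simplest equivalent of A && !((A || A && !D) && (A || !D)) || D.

A && !((A || A && !D) && (A || !D)) || D
= A && !(A && (A || !D)) || D   (absorption)
= A && !A || D   (absorption)
= D   (complement / identity)

D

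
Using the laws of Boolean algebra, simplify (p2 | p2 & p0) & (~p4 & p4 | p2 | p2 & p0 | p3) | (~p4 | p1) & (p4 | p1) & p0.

p2 | p1 & p0

(p2 | p2 & p0) & (~p4 & p4 | p2 | p2 & p0 | p3) | (~p4 | p1) & (p4 | p1) & p0
= (p2 | p2 & p0) & (p2 | p2 & p0 | p3) | (~p4 | p1) & (p4 | p1) & p0   [complement / identity]
= p2 | p2 & p0 | (~p4 | p1) & (p4 | p1) & p0   [absorption]
= p2 | p2 & p0 | (~p4 & p4 | p1) & p0   [distribution]
= p2 | (~p4 & p4 | p1) & p0   [absorption]
= p2 | p1 & p0   [complement / identity]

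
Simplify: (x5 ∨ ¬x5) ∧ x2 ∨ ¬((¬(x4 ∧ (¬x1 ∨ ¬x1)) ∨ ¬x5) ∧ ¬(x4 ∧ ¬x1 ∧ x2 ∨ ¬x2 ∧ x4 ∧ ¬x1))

(x5 ∨ ¬x5) ∧ x2 ∨ ¬((¬(x4 ∧ (¬x1 ∨ ¬x1)) ∨ ¬x5) ∧ ¬(x4 ∧ ¬x1 ∧ x2 ∨ ¬x2 ∧ x4 ∧ ¬x1))
= (x5 ∨ ¬x5) ∧ x2 ∨ ¬((¬(x4 ∧ (¬x1 ∨ ¬x1)) ∨ ¬x5) ∧ ¬(x4 ∧ ¬x1))
= (x5 ∨ ¬x5) ∧ x2 ∨ ¬((¬(x4 ∧ ¬x1) ∨ ¬x5) ∧ ¬(x4 ∧ ¬x1))
= (x5 ∨ ¬x5) ∧ x2 ∨ ¬¬(x4 ∧ ¬x1)
= x2 ∨ ¬¬(x4 ∧ ¬x1)
= x2 ∨ x4 ∧ ¬x1

x2 ∨ x4 ∧ ¬x1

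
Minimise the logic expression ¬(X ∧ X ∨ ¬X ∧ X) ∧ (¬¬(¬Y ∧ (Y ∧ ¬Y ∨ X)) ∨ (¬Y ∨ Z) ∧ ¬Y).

¬X ∧ ¬Y

¬(X ∧ X ∨ ¬X ∧ X) ∧ (¬¬(¬Y ∧ (Y ∧ ¬Y ∨ X)) ∨ (¬Y ∨ Z) ∧ ¬Y)
= ¬X ∧ (¬¬(¬Y ∧ (Y ∧ ¬Y ∨ X)) ∨ (¬Y ∨ Z) ∧ ¬Y)
= ¬X ∧ (¬¬(¬Y ∧ X) ∨ (¬Y ∨ Z) ∧ ¬Y)
= ¬X ∧ (¬¬(¬Y ∧ X) ∨ ¬Y)
= ¬X ∧ (¬Y ∧ X ∨ ¬Y)
= ¬X ∧ ¬Y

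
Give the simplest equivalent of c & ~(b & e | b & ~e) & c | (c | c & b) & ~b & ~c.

c & ~(b & e | b & ~e) & c | (c | c & b) & ~b & ~c
= c & ~b & c | (c | c & b) & ~b & ~c   — distribution
= c & ~b & c | c & ~b & ~c   — absorption
= c & ~b   — distribution

c & ~b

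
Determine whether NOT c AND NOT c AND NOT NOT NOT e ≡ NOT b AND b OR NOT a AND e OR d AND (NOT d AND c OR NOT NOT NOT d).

No

E1: NOT c AND NOT c AND NOT NOT NOT e
    = NOT c AND NOT c AND NOT e   (double negation)
    = NOT c AND NOT e   (idempotence)
E2: NOT b AND b OR NOT a AND e OR d AND (NOT d AND c OR NOT NOT NOT d)
    = NOT b AND b OR NOT a AND e OR d AND (NOT d AND c OR NOT d)   (double negation)
    = NOT b AND b OR NOT a AND e OR d AND NOT d   (absorption)
    = NOT b AND b OR NOT a AND e   (complement / identity)
    = NOT a AND e   (complement / identity)
These differ: at a=0, b=0, c=0, d=0, e=1, E1 = 0 but E2 = 1.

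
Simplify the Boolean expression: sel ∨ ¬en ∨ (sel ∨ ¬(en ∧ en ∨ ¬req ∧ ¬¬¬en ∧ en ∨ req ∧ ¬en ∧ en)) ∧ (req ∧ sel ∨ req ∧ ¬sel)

sel ∨ ¬en ∨ (sel ∨ ¬(en ∧ en ∨ ¬req ∧ ¬¬¬en ∧ en ∨ req ∧ ¬en ∧ en)) ∧ (req ∧ sel ∨ req ∧ ¬sel)
= sel ∨ ¬en ∨ (sel ∨ ¬(en ∧ en ∨ ¬req ∧ ¬¬¬en ∧ en ∨ req ∧ ¬en ∧ en)) ∧ req
= sel ∨ ¬en ∨ (sel ∨ ¬(en ∧ en ∨ ¬req ∧ ¬en ∧ en ∨ req ∧ ¬en ∧ en)) ∧ req
= sel ∨ ¬en ∨ (sel ∨ ¬(en ∧ en ∨ ¬en ∧ en)) ∧ req
= sel ∨ ¬en ∨ (sel ∨ ¬en) ∧ req
= sel ∨ ¬en

sel ∨ ¬en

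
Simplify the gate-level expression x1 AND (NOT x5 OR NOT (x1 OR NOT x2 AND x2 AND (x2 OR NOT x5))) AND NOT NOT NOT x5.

x1 AND (NOT x5 OR NOT (x1 OR NOT x2 AND x2 AND (x2 OR NOT x5))) AND NOT NOT NOT x5
= x1 AND (NOT x5 OR NOT (x1 OR NOT x2 AND x2)) AND NOT NOT NOT x5
= x1 AND (NOT x5 OR NOT x1) AND NOT NOT NOT x5
= x1 AND (NOT x5 OR NOT x1) AND NOT x5
= x1 AND NOT x5

x1 AND NOT x5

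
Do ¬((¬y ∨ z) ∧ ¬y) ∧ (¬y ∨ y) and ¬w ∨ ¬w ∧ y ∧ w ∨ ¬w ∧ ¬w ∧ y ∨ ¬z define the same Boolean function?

E1: ¬((¬y ∨ z) ∧ ¬y) ∧ (¬y ∨ y)
    = ¬¬y ∧ (¬y ∨ y)
    = ¬¬y
    = y
E2: ¬w ∨ ¬w ∧ y ∧ w ∨ ¬w ∧ ¬w ∧ y ∨ ¬z
    = ¬w ∨ ¬w ∧ y ∨ ¬z
    = ¬w ∨ ¬z
These differ: at w=1, y=0, z=0, E1 = 0 but E2 = 1.

No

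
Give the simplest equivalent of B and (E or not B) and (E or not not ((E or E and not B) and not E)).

B and E

B and (E or not B) and (E or not not ((E or E and not B) and not E))
= B and (E or not B) and (E or (E or E and not B) and not E)   [double negation]
= B and (E or not B) and (E or E and not E)   [absorption]
= B and (E or not B) and E   [complement / identity]
= B and E   [absorption]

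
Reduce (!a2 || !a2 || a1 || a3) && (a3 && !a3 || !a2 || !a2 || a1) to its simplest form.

!a2 || a1

(!a2 || !a2 || a1 || a3) && (a3 && !a3 || !a2 || !a2 || a1)
= (!a2 || !a2 || a1 || a3) && (!a2 || !a2 || a1)   (complement / identity)
= !a2 || !a2 || a1   (absorption)
= !a2 || a1   (idempotence)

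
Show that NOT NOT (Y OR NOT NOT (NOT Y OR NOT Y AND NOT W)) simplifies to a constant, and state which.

NOT NOT (Y OR NOT NOT (NOT Y OR NOT Y AND NOT W))
= NOT NOT (Y OR NOT NOT NOT Y)   — absorption
= NOT NOT (Y OR NOT Y)   — double negation
= Y OR NOT Y   — double negation
= TRUE   — complement

TRUE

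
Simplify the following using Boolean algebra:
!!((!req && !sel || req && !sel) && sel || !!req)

!!((!req && !sel || req && !sel) && sel || !!req)
= !!(!sel && sel || !!req)   [distribution]
= !sel && sel || !!req   [double negation]
= !sel && sel || req   [double negation]
= req   [complement / identity]

req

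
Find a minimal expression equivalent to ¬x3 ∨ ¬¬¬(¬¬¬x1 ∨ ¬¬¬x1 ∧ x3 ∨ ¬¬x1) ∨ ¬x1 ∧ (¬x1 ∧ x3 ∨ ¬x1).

¬x3 ∨ ¬¬¬(¬¬¬x1 ∨ ¬¬¬x1 ∧ x3 ∨ ¬¬x1) ∨ ¬x1 ∧ (¬x1 ∧ x3 ∨ ¬x1)
= ¬x3 ∨ ¬¬¬(¬¬¬x1 ∨ ¬¬x1) ∨ ¬x1 ∧ (¬x1 ∧ x3 ∨ ¬x1)   — absorption
= ¬x3 ∨ ¬¬(¬¬x1 ∧ ¬x1) ∨ ¬x1 ∧ (¬x1 ∧ x3 ∨ ¬x1)   — De Morgan
= ¬x3 ∨ ¬¬(x1 ∧ ¬x1) ∨ ¬x1 ∧ (¬x1 ∧ x3 ∨ ¬x1)   — double negation
= ¬x3 ∨ ¬¬(x1 ∧ ¬x1) ∨ ¬x1 ∧ ¬x1   — absorption
= ¬x3 ∨ x1 ∧ ¬x1 ∨ ¬x1 ∧ ¬x1   — double negation
= ¬x3 ∨ ¬x1   — distribution

¬x3 ∨ ¬x1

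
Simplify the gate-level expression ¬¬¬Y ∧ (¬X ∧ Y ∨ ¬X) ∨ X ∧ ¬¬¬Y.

¬Y

¬¬¬Y ∧ (¬X ∧ Y ∨ ¬X) ∨ X ∧ ¬¬¬Y
= ¬¬¬Y ∧ ¬X ∨ X ∧ ¬¬¬Y
= ¬¬¬Y
= ¬Y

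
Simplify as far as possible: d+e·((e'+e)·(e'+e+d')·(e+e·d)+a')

d+e

d+e·((e'+e)·(e'+e+d')·(e+e·d)+a')
= d+e·((e'+e)·(e+e·d)+a')
= d+e·(e+e·d+a')
= d+e·(e+a')
= d+e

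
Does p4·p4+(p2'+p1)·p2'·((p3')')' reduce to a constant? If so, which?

no

p4·p4+(p2'+p1)·p2'·((p3')')'
= p4+(p2'+p1)·p2'·((p3')')'
= p4+(p2'+p1)·p2'·p3'
= p4+p2'·p3'
This depends on p2, p3, p4, so it is not a constant.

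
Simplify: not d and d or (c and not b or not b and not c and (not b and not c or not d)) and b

not d and d or (c and not b or not b and not c and (not b and not c or not d)) and b
= (c and not b or not b and not c and (not b and not c or not d)) and b
= (c and not b or not b and not c) and b
= not b and b
= False

False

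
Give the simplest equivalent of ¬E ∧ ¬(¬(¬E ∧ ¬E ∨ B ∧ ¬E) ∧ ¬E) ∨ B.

¬E ∧ ¬(¬(¬E ∧ ¬E ∨ B ∧ ¬E) ∧ ¬E) ∨ B
= ¬E ∧ (¬E ∧ ¬E ∨ B ∧ ¬E ∨ E) ∨ B   — De Morgan
= ¬E ∧ ((¬E ∨ B) ∧ ¬E ∨ E) ∨ B   — distribution
= ¬E ∧ (¬E ∨ E) ∨ B   — absorption
= ¬E ∨ B   — complement / identity

¬E ∨ B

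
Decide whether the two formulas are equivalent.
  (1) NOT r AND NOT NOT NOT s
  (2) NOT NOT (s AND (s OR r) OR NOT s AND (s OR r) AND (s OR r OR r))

No

E1: NOT r AND NOT NOT NOT s
    = NOT r AND NOT s
E2: NOT NOT (s AND (s OR r) OR NOT s AND (s OR r) AND (s OR r OR r))
    = NOT NOT (s AND (s OR r) OR NOT s AND (s OR r))
    = NOT NOT (s OR r)
    = s OR r
These differ: at r=0, s=1, E1 = 0 but E2 = 1.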